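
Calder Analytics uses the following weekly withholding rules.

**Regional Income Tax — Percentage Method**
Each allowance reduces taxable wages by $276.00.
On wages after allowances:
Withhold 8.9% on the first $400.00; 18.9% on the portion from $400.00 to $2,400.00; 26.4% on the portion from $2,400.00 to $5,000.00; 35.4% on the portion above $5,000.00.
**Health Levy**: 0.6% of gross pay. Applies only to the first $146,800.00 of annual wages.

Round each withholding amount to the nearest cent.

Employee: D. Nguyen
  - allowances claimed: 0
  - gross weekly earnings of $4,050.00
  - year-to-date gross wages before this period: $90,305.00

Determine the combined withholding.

$873.50

Regional Income Tax: taxable = $4,050.00
  $413.60 + 26.4% × ($4,050.00 − $2,400.00) = $413.60 + 26.4% × $1,650.00 = $849.20
Health Levy: 0.6% × $4,050.00 = $24.30
Total: $849.20 + $24.30 = $873.50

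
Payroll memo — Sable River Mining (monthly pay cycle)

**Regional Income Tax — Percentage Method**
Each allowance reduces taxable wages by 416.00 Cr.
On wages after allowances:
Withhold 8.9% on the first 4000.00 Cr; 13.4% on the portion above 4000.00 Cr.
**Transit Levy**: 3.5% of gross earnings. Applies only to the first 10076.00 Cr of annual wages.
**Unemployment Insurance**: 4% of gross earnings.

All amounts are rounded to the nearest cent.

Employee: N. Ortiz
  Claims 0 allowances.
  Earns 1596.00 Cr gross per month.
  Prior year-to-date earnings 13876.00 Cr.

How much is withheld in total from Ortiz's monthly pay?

Regional Income Tax: taxable = 1596.00 Cr
  8.9% × 1596.00 Cr = 142.04 Cr
Transit Levy: YTD 13876.00 Cr ≥ cap 10076.00 Cr → 0.00 Cr
Unemployment Insurance: 4% × 1596.00 Cr = 63.84 Cr
Total: 142.04 Cr + 0.00 Cr + 63.84 Cr = 205.88 Cr

205.88 Cr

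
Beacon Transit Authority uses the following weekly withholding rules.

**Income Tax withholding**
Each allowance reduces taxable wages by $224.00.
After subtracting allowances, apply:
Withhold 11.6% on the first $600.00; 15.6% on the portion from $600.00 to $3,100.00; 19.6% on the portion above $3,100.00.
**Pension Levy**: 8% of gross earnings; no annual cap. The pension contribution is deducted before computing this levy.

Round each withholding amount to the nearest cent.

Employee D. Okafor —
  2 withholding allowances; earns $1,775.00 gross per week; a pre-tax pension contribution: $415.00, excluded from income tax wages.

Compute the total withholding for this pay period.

$227.07

Income Tax: taxable = $1,775.00 − $415.00 − 2×$224.00 = $912.00
  $69.60 + 15.6% × ($912.00 − $600.00) = $69.60 + 15.6% × $312.00 = $118.27
Pension Levy: 8% × $1,360.00 = $108.80
Total: $118.27 + $108.80 = $227.07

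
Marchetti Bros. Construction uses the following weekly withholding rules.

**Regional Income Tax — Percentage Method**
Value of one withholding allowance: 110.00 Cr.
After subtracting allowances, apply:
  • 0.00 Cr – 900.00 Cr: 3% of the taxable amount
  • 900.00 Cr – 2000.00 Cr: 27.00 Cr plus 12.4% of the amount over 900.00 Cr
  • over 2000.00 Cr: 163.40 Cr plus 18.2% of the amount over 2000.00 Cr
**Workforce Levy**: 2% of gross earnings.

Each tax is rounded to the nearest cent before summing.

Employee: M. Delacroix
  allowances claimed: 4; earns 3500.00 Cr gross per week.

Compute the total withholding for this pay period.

Regional Income Tax: taxable = 3500.00 Cr − 4×110.00 Cr = 3060.00 Cr
  163.40 Cr + 18.2% × (3060.00 Cr − 2000.00 Cr) = 163.40 Cr + 18.2% × 1060.00 Cr = 356.32 Cr
Workforce Levy: 2% × 3500.00 Cr = 70.00 Cr
Total: 356.32 Cr + 70.00 Cr = 426.32 Cr

426.32 Cr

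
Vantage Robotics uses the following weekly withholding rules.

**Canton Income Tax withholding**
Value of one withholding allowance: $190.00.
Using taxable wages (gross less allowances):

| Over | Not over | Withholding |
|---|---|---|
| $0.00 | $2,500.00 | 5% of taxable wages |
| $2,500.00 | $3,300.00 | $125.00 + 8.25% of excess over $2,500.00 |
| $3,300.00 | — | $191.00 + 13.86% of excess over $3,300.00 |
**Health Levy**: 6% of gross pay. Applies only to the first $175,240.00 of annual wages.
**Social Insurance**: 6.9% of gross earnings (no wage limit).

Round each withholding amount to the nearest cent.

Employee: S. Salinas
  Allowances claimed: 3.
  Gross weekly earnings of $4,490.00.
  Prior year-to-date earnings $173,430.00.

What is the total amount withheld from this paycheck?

Canton Income Tax: taxable = $4,490.00 − 3×$190.00 = $3,920.00
  $191.00 + 13.86% × ($3,920.00 − $3,300.00) = $191.00 + 13.86% × $620.00 = $276.93
Health Levy: cap $175,240.00 − YTD $173,430.00 = $1,810.00 subject; 6% × $1,810.00 = $108.60
Social Insurance: 6.9% × $4,490.00 = $309.81
Total: $276.93 + $108.60 + $309.81 = $695.34

$695.34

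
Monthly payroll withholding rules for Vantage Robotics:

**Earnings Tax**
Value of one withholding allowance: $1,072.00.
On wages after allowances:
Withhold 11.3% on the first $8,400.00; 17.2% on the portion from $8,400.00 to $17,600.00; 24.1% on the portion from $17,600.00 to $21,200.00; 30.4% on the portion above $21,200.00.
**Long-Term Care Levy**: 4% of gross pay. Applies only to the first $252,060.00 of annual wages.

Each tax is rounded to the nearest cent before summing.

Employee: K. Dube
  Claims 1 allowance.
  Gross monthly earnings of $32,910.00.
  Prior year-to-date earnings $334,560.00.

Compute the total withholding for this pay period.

Earnings Tax: taxable = $32,910.00 − 1×$1,072.00 = $31,838.00
  $3,399.20 + 30.4% × ($31,838.00 − $21,200.00) = $3,399.20 + 30.4% × $10,638.00 = $6,633.15
Long-Term Care Levy: YTD $334,560.00 ≥ cap $252,060.00 → $0.00
Total: $6,633.15 + $0.00 = $6,633.15

$6,633.15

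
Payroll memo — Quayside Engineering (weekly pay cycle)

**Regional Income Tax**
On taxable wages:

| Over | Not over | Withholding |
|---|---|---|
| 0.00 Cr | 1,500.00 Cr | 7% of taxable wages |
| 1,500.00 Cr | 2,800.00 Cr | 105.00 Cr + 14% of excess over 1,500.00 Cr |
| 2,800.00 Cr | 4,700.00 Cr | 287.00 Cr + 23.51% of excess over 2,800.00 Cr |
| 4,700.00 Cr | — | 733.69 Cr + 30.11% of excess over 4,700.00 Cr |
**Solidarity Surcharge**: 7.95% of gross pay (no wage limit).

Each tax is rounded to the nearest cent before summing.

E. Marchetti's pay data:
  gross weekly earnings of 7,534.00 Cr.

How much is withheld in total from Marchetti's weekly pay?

2,185.96 Cr

Regional Income Tax: taxable = 7,534.00 Cr
  733.69 Cr + 30.11% × (7,534.00 Cr − 4,700.00 Cr) = 733.69 Cr + 30.11% × 2,834.00 Cr = 1,587.01 Cr
Solidarity Surcharge: 7.95% × 7,534.00 Cr = 598.95 Cr
Total: 1,587.01 Cr + 598.95 Cr = 2,185.96 Cr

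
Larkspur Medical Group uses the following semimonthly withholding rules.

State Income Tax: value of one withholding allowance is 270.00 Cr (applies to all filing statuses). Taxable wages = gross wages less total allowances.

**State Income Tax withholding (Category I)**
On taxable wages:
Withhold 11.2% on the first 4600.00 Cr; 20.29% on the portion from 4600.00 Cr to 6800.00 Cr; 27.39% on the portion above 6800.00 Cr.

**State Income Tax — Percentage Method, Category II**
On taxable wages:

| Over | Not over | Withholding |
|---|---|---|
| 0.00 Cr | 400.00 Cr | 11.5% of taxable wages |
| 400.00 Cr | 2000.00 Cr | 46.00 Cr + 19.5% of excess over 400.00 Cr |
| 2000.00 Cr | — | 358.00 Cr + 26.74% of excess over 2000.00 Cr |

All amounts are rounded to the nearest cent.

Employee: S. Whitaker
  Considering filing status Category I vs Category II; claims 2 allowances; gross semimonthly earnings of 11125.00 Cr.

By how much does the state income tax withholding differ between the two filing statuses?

State Income Tax (Category I): taxable = 11125.00 Cr − 2×270.00 Cr = 10585.00 Cr
  961.58 Cr + 27.39% × (10585.00 Cr − 6800.00 Cr) = 961.58 Cr + 27.39% × 3785.00 Cr = 1998.29 Cr
State Income Tax (Category II): taxable = 11125.00 Cr − 2×270.00 Cr = 10585.00 Cr
  358.00 Cr + 26.74% × (10585.00 Cr − 2000.00 Cr) = 358.00 Cr + 26.74% × 8585.00 Cr = 2653.63 Cr
Difference: |1998.29 Cr − 2653.63 Cr| = 655.34 Cr (higher under Category II)

655.34 Cr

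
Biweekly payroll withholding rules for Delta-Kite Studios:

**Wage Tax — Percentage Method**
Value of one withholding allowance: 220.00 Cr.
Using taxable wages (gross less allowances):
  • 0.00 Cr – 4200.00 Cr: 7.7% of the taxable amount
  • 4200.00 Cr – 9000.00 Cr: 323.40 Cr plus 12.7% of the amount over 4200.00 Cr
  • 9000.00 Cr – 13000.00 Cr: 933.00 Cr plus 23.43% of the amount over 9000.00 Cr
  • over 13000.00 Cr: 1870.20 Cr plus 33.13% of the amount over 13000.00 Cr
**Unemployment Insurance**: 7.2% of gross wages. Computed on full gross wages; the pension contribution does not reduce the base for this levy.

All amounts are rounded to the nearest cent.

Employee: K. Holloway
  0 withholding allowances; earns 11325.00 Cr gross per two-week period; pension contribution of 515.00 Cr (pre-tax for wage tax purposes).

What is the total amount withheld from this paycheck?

2172.48 Cr

Wage Tax: taxable = 11325.00 Cr − 515.00 Cr = 10810.00 Cr
  933.00 Cr + 23.43% × (10810.00 Cr − 9000.00 Cr) = 933.00 Cr + 23.43% × 1810.00 Cr = 1357.08 Cr
Unemployment Insurance: 7.2% × 11325.00 Cr = 815.40 Cr
Total: 1357.08 Cr + 815.40 Cr = 2172.48 Cr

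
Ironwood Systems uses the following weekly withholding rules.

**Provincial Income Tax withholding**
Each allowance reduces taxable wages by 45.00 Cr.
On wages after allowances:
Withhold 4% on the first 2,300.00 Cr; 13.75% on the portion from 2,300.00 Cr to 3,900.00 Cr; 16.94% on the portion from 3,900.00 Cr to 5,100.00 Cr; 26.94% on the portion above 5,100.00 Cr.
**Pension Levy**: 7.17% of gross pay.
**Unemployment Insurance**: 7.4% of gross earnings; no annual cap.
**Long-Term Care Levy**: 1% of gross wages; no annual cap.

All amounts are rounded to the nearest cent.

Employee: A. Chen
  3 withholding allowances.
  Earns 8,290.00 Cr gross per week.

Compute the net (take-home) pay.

5,660.95 Cr

Provincial Income Tax: taxable = 8,290.00 Cr − 3×45.00 Cr = 8,155.00 Cr
  515.28 Cr + 26.94% × (8,155.00 Cr − 5,100.00 Cr) = 515.28 Cr + 26.94% × 3,055.00 Cr = 1,338.30 Cr
Pension Levy: 7.17% × 8,290.00 Cr = 594.39 Cr
Unemployment Insurance: 7.4% × 8,290.00 Cr = 613.46 Cr
Long-Term Care Levy: 1% × 8,290.00 Cr = 82.90 Cr
Total withheld: 1,338.30 Cr + 594.39 Cr + 613.46 Cr + 82.90 Cr = 2,629.05 Cr
Net pay: 8,290.00 Cr − 2,629.05 Cr = 5,660.95 Cr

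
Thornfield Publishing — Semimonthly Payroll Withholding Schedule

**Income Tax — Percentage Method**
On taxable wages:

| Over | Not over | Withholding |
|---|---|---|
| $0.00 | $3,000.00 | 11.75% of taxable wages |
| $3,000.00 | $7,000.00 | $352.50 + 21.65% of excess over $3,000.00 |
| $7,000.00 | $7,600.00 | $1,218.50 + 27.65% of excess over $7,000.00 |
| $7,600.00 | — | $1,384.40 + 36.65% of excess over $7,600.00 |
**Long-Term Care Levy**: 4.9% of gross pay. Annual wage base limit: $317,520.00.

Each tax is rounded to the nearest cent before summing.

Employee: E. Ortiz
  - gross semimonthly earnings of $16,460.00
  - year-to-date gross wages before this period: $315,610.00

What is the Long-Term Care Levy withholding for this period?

Long-Term Care Levy: cap $317,520.00 − YTD $315,610.00 = $1,910.00 subject; 4.9% × $1,910.00 = $93.59

$93.59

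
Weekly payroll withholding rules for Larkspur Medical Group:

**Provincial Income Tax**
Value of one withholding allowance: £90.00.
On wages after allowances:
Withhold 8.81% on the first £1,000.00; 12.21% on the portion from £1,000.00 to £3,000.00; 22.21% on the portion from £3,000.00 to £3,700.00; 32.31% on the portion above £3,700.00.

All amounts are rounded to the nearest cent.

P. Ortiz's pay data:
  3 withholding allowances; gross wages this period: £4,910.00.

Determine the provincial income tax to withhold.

£791.48

Provincial Income Tax: taxable = £4,910.00 − 3×£90.00 = £4,640.00
  £487.77 + 32.31% × (£4,640.00 − £3,700.00) = £487.77 + 32.31% × £940.00 = £791.48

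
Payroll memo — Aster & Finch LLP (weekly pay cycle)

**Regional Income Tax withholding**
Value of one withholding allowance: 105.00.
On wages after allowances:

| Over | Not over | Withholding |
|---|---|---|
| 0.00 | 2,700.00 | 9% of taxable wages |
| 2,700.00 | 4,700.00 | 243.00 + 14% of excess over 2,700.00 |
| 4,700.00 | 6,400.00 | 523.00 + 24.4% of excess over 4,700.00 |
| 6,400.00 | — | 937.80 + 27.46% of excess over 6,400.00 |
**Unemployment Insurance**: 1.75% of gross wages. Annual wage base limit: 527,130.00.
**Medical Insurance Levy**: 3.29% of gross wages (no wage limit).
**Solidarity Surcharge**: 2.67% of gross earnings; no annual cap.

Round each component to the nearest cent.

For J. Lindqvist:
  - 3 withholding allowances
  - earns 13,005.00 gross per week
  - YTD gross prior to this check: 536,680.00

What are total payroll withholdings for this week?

3,440.12

Regional Income Tax: taxable = 13,005.00 − 3×105.00 = 12,690.00
  937.80 + 27.46% × (12,690.00 − 6,400.00) = 937.80 + 27.46% × 6,290.00 = 2,665.03
Unemployment Insurance: YTD 536,680.00 ≥ cap 527,130.00 → 0.00
Medical Insurance Levy: 3.29% × 13,005.00 = 427.86
Solidarity Surcharge: 2.67% × 13,005.00 = 347.23
Total: 2,665.03 + 0.00 + 427.86 + 347.23 = 3,440.12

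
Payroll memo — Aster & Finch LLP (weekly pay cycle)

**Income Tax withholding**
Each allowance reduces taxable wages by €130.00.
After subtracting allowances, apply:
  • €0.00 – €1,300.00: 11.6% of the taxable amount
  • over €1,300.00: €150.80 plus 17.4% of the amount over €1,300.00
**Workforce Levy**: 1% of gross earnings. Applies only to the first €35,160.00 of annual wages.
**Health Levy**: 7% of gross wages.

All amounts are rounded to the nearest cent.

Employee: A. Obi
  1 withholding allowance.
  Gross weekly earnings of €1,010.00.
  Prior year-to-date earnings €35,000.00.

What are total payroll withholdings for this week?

€174.38

Income Tax: taxable = €1,010.00 − 1×€130.00 = €880.00
  11.6% × €880.00 = €102.08
Workforce Levy: cap €35,160.00 − YTD €35,000.00 = €160.00 subject; 1% × €160.00 = €1.60
Health Levy: 7% × €1,010.00 = €70.70
Total: €102.08 + €1.60 + €70.70 = €174.38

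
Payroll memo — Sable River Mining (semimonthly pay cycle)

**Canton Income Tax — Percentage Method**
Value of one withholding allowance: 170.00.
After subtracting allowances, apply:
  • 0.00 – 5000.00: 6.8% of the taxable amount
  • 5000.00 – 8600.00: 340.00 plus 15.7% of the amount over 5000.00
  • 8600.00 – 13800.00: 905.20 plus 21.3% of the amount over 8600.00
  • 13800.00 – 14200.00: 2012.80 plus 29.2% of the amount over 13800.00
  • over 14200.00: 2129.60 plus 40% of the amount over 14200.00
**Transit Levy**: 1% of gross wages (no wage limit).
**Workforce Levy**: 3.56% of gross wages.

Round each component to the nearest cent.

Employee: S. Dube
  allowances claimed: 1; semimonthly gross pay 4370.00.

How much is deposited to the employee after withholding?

3885.13

Canton Income Tax: taxable = 4370.00 − 1×170.00 = 4200.00
  6.8% × 4200.00 = 285.60
Transit Levy: 1% × 4370.00 = 43.70
Workforce Levy: 3.56% × 4370.00 = 155.57
Total withheld: 285.60 + 43.70 + 155.57 = 484.87
Net pay: 4370.00 − 484.87 = 3885.13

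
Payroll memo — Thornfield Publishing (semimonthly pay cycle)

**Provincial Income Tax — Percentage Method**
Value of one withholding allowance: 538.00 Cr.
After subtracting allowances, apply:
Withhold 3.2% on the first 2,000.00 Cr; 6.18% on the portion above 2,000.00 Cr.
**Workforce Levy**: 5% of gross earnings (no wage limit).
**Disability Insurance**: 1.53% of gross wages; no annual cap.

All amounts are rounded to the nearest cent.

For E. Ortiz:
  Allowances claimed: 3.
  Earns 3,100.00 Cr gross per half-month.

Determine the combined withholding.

Provincial Income Tax: taxable = 3,100.00 Cr − 3×538.00 Cr = 1,486.00 Cr
  3.2% × 1,486.00 Cr = 47.55 Cr
Workforce Levy: 5% × 3,100.00 Cr = 155.00 Cr
Disability Insurance: 1.53% × 3,100.00 Cr = 47.43 Cr
Total: 47.55 Cr + 155.00 Cr + 47.43 Cr = 249.98 Cr

249.98 Cr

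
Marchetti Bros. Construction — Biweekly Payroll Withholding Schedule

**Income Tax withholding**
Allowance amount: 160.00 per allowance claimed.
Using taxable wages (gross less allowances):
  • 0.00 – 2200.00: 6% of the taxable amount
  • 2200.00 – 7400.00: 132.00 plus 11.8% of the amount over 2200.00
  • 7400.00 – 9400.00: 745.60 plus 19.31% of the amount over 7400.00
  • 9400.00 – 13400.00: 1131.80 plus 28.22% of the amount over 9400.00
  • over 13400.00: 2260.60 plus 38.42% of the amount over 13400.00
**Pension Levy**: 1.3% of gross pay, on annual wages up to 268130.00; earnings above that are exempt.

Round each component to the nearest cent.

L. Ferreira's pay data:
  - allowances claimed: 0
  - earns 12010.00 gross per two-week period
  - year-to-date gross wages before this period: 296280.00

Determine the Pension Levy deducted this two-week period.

0.00

Pension Levy: YTD 296280.00 ≥ cap 268130.00 → 0.00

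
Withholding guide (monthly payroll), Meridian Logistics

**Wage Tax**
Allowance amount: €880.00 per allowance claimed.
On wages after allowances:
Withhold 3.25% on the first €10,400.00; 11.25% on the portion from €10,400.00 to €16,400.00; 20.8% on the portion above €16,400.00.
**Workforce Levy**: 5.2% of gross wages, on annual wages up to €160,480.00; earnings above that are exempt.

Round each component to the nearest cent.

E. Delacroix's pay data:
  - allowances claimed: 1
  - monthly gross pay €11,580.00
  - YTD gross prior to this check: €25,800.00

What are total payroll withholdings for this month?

Wage Tax: taxable = €11,580.00 − 1×€880.00 = €10,700.00
  €338.00 + 11.25% × (€10,700.00 − €10,400.00) = €338.00 + 11.25% × €300.00 = €371.75
Workforce Levy: 5.2% × €11,580.00 = €602.16
Total: €371.75 + €602.16 = €973.91

€973.91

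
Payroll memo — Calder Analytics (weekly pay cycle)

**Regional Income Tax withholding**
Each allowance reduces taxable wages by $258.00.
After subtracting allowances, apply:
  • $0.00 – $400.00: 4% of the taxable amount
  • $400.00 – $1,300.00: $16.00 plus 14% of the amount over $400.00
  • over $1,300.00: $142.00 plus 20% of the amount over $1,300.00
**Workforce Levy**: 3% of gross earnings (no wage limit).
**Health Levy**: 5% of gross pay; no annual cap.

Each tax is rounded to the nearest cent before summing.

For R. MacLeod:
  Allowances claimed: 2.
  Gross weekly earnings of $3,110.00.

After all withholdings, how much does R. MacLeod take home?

$2,460.40

Regional Income Tax: taxable = $3,110.00 − 2×$258.00 = $2,594.00
  $142.00 + 20% × ($2,594.00 − $1,300.00) = $142.00 + 20% × $1,294.00 = $400.80
Workforce Levy: 3% × $3,110.00 = $93.30
Health Levy: 5% × $3,110.00 = $155.50
Total withheld: $400.80 + $93.30 + $155.50 = $649.60
Net pay: $3,110.00 − $649.60 = $2,460.40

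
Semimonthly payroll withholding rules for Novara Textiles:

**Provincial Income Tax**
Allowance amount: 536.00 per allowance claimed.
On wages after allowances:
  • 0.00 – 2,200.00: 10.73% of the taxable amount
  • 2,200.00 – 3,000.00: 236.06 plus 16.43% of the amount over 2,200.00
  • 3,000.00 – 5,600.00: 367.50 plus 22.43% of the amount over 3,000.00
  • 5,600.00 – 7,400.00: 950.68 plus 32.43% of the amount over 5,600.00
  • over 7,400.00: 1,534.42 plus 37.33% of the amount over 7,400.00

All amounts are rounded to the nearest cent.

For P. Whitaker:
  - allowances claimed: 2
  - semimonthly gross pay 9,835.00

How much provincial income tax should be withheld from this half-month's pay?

2,043.23

Provincial Income Tax: taxable = 9,835.00 − 2×536.00 = 8,763.00
  1,534.42 + 37.33% × (8,763.00 − 7,400.00) = 1,534.42 + 37.33% × 1,363.00 = 2,043.23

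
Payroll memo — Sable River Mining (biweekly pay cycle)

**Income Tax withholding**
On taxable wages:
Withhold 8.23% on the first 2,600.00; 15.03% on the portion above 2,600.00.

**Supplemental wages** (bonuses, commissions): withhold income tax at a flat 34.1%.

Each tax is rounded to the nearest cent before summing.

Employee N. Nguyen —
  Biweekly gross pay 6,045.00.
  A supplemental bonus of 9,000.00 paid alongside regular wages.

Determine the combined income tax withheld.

3,800.76

Income Tax: taxable = 6,045.00
  213.98 + 15.03% × (6,045.00 − 2,600.00) = 213.98 + 15.03% × 3,445.00 = 731.76
Supplemental (34.1% flat on bonus): 34.1% × 9,000.00 = 3,069.00
Total income tax: 731.76 + 3,069.00 = 3,800.76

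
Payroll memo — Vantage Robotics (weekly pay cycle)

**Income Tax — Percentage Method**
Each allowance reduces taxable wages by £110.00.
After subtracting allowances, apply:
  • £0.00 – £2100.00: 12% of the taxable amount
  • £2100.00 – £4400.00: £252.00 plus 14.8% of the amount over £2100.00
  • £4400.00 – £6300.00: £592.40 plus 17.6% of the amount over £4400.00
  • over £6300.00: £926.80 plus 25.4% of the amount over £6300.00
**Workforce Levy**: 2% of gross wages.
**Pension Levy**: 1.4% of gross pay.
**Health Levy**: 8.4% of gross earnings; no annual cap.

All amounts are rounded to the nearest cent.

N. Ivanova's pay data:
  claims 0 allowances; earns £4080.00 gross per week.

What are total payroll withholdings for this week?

Income Tax: taxable = £4080.00
  £252.00 + 14.8% × (£4080.00 − £2100.00) = £252.00 + 14.8% × £1980.00 = £545.04
Workforce Levy: 2% × £4080.00 = £81.60
Pension Levy: 1.4% × £4080.00 = £57.12
Health Levy: 8.4% × £4080.00 = £342.72
Total: £545.04 + £81.60 + £57.12 + £342.72 = £1026.48

£1026.48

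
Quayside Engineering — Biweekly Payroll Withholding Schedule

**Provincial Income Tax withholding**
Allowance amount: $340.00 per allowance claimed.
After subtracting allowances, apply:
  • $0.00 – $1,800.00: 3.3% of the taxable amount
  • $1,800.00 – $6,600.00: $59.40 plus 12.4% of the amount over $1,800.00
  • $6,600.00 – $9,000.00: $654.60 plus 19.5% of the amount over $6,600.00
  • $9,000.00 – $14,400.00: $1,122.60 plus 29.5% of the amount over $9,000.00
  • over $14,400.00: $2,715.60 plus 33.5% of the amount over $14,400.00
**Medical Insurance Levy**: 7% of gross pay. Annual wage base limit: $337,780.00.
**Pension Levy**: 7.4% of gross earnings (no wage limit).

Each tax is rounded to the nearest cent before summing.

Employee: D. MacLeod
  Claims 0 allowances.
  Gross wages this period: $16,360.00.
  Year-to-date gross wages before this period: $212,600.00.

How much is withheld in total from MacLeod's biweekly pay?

Provincial Income Tax: taxable = $16,360.00
  $2,715.60 + 33.5% × ($16,360.00 − $14,400.00) = $2,715.60 + 33.5% × $1,960.00 = $3,372.20
Medical Insurance Levy: 7% × $16,360.00 = $1,145.20
Pension Levy: 7.4% × $16,360.00 = $1,210.64
Total: $3,372.20 + $1,145.20 + $1,210.64 = $5,728.04

$5,728.04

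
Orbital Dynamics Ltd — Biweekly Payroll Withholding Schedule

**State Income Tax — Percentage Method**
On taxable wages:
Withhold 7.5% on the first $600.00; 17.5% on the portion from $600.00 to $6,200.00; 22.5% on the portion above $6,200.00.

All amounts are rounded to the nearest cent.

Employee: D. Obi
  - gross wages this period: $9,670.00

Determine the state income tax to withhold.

State Income Tax: taxable = $9,670.00
  $1,025.00 + 22.5% × ($9,670.00 − $6,200.00) = $1,025.00 + 22.5% × $3,470.00 = $1,805.75

$1,805.75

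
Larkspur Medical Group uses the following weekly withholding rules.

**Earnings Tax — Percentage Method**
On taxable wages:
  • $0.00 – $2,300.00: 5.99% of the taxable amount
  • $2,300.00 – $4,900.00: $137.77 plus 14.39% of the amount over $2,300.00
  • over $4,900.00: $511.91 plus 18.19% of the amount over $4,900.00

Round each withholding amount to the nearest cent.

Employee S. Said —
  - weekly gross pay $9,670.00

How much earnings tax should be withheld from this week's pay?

Earnings Tax: taxable = $9,670.00
  $511.91 + 18.19% × ($9,670.00 − $4,900.00) = $511.91 + 18.19% × $4,770.00 = $1,379.57

$1,379.57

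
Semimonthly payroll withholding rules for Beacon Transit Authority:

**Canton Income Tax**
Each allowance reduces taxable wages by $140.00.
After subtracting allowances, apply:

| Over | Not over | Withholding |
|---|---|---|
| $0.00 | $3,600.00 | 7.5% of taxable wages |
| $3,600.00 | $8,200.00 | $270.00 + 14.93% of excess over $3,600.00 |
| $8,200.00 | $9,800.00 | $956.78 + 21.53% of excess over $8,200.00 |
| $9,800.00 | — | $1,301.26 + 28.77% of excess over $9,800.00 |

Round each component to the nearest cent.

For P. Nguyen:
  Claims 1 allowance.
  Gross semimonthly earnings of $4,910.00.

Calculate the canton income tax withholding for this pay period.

Canton Income Tax: taxable = $4,910.00 − 1×$140.00 = $4,770.00
  $270.00 + 14.93% × ($4,770.00 − $3,600.00) = $270.00 + 14.93% × $1,170.00 = $444.68

$444.68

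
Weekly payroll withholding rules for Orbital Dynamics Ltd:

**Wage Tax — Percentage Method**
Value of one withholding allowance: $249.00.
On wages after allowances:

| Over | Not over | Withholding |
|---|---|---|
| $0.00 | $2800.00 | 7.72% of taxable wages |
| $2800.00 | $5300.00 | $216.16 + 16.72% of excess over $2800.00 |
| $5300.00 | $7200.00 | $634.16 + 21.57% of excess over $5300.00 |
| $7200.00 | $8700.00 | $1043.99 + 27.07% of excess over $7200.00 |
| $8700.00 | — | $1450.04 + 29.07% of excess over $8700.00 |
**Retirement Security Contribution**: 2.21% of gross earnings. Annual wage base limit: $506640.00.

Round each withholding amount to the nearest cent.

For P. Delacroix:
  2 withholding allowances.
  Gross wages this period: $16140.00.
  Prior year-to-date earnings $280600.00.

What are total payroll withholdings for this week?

Wage Tax: taxable = $16140.00 − 2×$249.00 = $15642.00
  $1450.04 + 29.07% × ($15642.00 − $8700.00) = $1450.04 + 29.07% × $6942.00 = $3468.08
Retirement Security Contribution: 2.21% × $16140.00 = $356.69
Total: $3468.08 + $356.69 = $3824.77

$3824.77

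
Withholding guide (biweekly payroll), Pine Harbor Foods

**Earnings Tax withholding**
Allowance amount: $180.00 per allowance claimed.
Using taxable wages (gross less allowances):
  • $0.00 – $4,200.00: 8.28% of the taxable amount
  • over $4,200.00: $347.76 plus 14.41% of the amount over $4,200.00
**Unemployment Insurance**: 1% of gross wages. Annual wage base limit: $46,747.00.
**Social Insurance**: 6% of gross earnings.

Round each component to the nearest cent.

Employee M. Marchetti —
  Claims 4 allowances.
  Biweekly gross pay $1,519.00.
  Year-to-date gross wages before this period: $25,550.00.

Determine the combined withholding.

$172.49

Earnings Tax: taxable = $1,519.00 − 4×$180.00 = $799.00
  8.28% × $799.00 = $66.16
Unemployment Insurance: 1% × $1,519.00 = $15.19
Social Insurance: 6% × $1,519.00 = $91.14
Total: $66.16 + $15.19 + $91.14 = $172.49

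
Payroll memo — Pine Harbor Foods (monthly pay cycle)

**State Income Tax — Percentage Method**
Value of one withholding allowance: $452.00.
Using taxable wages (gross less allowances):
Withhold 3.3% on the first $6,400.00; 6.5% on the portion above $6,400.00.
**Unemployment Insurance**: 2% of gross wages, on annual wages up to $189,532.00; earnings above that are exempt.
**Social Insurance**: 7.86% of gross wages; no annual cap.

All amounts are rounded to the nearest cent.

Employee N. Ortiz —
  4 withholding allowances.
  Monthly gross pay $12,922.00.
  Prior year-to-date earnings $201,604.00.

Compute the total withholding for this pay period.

State Income Tax: taxable = $12,922.00 − 4×$452.00 = $11,114.00
  $211.20 + 6.5% × ($11,114.00 − $6,400.00) = $211.20 + 6.5% × $4,714.00 = $517.61
Unemployment Insurance: YTD $201,604.00 ≥ cap $189,532.00 → $0.00
Social Insurance: 7.86% × $12,922.00 = $1,015.67
Total: $517.61 + $0.00 + $1,015.67 = $1,533.28

$1,533.28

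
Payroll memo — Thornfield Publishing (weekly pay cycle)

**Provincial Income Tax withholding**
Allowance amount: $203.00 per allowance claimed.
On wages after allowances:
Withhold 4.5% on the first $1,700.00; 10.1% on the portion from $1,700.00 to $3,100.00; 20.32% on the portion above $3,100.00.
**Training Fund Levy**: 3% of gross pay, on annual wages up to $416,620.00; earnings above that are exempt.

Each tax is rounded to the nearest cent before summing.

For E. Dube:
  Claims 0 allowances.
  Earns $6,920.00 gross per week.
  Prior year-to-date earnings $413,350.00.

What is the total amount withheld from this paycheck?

$1,092.22

Provincial Income Tax: taxable = $6,920.00
  $217.90 + 20.32% × ($6,920.00 − $3,100.00) = $217.90 + 20.32% × $3,820.00 = $994.12
Training Fund Levy: cap $416,620.00 − YTD $413,350.00 = $3,270.00 subject; 3% × $3,270.00 = $98.10
Total: $994.12 + $98.10 = $1,092.22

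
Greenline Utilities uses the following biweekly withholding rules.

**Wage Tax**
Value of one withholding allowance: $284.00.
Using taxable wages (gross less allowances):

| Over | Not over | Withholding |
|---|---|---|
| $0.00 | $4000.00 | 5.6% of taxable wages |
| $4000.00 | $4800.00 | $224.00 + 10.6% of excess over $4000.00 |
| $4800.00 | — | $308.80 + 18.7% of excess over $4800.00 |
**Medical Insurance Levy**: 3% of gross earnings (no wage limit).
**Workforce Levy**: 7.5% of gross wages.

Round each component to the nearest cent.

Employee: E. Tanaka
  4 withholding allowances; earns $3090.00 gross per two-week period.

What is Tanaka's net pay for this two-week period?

$2656.13

Wage Tax: taxable = $3090.00 − 4×$284.00 = $1954.00
  5.6% × $1954.00 = $109.42
Medical Insurance Levy: 3% × $3090.00 = $92.70
Workforce Levy: 7.5% × $3090.00 = $231.75
Total withheld: $109.42 + $92.70 + $231.75 = $433.87
Net pay: $3090.00 − $433.87 = $2656.13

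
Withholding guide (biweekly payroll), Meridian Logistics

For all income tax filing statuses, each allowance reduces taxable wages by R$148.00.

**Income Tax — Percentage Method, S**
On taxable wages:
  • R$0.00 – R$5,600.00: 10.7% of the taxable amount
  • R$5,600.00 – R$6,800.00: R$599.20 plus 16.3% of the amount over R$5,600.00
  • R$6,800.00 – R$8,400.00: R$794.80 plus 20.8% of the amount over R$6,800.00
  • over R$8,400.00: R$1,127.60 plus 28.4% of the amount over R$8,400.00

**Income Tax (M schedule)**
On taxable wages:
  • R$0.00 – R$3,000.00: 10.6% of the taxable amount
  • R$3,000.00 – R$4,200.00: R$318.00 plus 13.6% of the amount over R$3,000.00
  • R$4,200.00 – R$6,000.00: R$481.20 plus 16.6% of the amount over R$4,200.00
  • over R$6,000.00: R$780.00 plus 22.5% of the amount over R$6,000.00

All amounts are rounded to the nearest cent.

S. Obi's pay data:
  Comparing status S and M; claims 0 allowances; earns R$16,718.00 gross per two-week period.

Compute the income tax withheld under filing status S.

Income Tax (S): taxable = R$16,718.00
  R$1,127.60 + 28.4% × (R$16,718.00 − R$8,400.00) = R$1,127.60 + 28.4% × R$8,318.00 = R$3,489.91

R$3,489.91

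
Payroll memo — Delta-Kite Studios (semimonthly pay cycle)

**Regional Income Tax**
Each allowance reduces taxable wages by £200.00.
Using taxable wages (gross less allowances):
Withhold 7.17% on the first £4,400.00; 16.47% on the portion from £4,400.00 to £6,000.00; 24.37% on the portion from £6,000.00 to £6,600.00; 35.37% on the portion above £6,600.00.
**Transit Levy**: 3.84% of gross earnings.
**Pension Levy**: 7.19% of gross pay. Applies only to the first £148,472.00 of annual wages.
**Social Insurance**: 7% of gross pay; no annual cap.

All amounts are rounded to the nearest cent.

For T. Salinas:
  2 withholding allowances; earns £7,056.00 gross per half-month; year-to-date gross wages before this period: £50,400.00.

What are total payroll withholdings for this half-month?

Regional Income Tax: taxable = £7,056.00 − 2×£200.00 = £6,656.00
  £725.22 + 35.37% × (£6,656.00 − £6,600.00) = £725.22 + 35.37% × £56.00 = £745.03
Transit Levy: 3.84% × £7,056.00 = £270.95
Pension Levy: 7.19% × £7,056.00 = £507.33
Social Insurance: 7% × £7,056.00 = £493.92
Total: £745.03 + £270.95 + £507.33 + £493.92 = £2,017.23

£2,017.23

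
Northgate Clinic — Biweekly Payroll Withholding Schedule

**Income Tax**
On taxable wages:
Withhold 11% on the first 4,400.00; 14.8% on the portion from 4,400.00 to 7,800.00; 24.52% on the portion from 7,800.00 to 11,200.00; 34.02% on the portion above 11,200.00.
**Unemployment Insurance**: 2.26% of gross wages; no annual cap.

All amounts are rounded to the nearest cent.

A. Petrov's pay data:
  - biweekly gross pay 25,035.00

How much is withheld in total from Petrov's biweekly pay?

7,093.34

Income Tax: taxable = 25,035.00
  1,820.88 + 34.02% × (25,035.00 − 11,200.00) = 1,820.88 + 34.02% × 13,835.00 = 6,527.55
Unemployment Insurance: 2.26% × 25,035.00 = 565.79
Total: 6,527.55 + 565.79 = 7,093.34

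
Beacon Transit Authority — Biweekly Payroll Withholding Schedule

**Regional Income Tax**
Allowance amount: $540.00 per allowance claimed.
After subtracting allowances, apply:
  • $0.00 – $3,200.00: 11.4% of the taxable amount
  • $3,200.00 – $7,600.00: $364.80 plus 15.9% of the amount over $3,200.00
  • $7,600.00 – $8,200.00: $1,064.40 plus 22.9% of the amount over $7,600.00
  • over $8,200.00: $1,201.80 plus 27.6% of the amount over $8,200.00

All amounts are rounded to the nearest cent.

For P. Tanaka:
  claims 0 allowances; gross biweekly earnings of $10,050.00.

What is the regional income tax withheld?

$1,712.40

Regional Income Tax: taxable = $10,050.00
  $1,201.80 + 27.6% × ($10,050.00 − $8,200.00) = $1,201.80 + 27.6% × $1,850.00 = $1,712.40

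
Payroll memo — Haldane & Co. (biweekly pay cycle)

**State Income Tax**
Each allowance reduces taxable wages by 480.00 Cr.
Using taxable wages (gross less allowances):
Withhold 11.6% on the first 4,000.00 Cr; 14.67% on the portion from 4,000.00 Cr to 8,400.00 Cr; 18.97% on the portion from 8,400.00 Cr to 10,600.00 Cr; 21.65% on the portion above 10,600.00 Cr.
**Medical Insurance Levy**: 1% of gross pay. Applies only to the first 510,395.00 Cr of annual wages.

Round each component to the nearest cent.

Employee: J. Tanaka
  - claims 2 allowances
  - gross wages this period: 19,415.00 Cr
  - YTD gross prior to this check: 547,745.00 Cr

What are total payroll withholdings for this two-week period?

3,227.43 Cr

State Income Tax: taxable = 19,415.00 Cr − 2×480.00 Cr = 18,455.00 Cr
  1,526.82 Cr + 21.65% × (18,455.00 Cr − 10,600.00 Cr) = 1,526.82 Cr + 21.65% × 7,855.00 Cr = 3,227.43 Cr
Medical Insurance Levy: YTD 547,745.00 Cr ≥ cap 510,395.00 Cr → 0.00 Cr
Total: 3,227.43 Cr + 0.00 Cr = 3,227.43 Cr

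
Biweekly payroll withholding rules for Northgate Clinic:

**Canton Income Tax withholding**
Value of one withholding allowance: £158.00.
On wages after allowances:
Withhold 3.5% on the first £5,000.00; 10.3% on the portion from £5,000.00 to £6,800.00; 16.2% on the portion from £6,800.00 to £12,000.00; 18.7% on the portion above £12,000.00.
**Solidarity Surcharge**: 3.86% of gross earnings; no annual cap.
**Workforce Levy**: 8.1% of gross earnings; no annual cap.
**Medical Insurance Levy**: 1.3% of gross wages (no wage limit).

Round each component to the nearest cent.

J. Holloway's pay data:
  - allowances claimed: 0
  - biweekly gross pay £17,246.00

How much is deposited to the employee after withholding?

Canton Income Tax: taxable = £17,246.00
  £1,202.80 + 18.7% × (£17,246.00 − £12,000.00) = £1,202.80 + 18.7% × £5,246.00 = £2,183.80
Solidarity Surcharge: 3.86% × £17,246.00 = £665.70
Workforce Levy: 8.1% × £17,246.00 = £1,396.93
Medical Insurance Levy: 1.3% × £17,246.00 = £224.20
Total withheld: £2,183.80 + £665.70 + £1,396.93 + £224.20 = £4,470.63
Net pay: £17,246.00 − £4,470.63 = £12,775.37

£12,775.37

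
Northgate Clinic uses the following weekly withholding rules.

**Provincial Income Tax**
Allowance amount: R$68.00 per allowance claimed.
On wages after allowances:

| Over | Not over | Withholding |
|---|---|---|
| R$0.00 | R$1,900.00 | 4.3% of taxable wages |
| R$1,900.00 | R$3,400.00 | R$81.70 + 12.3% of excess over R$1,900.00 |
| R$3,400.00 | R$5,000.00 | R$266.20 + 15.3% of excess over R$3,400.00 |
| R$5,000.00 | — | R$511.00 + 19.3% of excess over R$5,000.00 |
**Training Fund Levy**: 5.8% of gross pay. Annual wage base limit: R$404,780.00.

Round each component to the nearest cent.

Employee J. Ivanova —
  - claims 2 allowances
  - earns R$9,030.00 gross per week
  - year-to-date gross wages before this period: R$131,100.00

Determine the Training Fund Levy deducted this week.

Training Fund Levy: 5.8% × R$9,030.00 = R$523.74

R$523.74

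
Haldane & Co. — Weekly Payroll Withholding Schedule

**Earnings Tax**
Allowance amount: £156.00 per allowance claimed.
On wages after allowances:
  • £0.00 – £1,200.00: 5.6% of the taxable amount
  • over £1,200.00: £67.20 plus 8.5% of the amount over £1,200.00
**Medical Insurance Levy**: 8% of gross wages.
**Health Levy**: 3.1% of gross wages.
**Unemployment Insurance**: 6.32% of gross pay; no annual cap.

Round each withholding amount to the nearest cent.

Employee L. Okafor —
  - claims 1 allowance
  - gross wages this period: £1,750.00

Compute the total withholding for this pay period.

Earnings Tax: taxable = £1,750.00 − 1×£156.00 = £1,594.00
  £67.20 + 8.5% × (£1,594.00 − £1,200.00) = £67.20 + 8.5% × £394.00 = £100.69
Medical Insurance Levy: 8% × £1,750.00 = £140.00
Health Levy: 3.1% × £1,750.00 = £54.25
Unemployment Insurance: 6.32% × £1,750.00 = £110.60
Total: £100.69 + £140.00 + £54.25 + £110.60 = £405.54

£405.54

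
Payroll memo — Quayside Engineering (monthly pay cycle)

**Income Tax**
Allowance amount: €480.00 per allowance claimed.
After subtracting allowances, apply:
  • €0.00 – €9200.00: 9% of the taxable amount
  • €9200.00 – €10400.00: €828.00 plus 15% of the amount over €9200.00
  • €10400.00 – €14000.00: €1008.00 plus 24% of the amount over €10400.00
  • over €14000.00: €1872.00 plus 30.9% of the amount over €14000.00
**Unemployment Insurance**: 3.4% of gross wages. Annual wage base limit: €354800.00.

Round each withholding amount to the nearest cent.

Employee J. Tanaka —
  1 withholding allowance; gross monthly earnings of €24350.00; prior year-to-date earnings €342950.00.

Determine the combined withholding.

Income Tax: taxable = €24350.00 − 1×€480.00 = €23870.00
  €1872.00 + 30.9% × (€23870.00 − €14000.00) = €1872.00 + 30.9% × €9870.00 = €4921.83
Unemployment Insurance: cap €354800.00 − YTD €342950.00 = €11850.00 subject; 3.4% × €11850.00 = €402.90
Total: €4921.83 + €402.90 = €5324.73

€5324.73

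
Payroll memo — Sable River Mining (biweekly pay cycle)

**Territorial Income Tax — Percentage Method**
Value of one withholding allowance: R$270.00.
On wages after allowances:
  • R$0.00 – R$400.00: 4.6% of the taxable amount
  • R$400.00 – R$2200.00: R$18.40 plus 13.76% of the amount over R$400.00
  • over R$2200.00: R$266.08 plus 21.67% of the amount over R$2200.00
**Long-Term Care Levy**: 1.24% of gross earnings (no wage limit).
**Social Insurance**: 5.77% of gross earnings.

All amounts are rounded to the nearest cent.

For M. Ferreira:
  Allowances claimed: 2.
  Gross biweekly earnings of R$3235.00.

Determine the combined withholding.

R$600.12

Territorial Income Tax: taxable = R$3235.00 − 2×R$270.00 = R$2695.00
  R$266.08 + 21.67% × (R$2695.00 − R$2200.00) = R$266.08 + 21.67% × R$495.00 = R$373.35
Long-Term Care Levy: 1.24% × R$3235.00 = R$40.11
Social Insurance: 5.77% × R$3235.00 = R$186.66
Total: R$373.35 + R$40.11 + R$186.66 = R$600.12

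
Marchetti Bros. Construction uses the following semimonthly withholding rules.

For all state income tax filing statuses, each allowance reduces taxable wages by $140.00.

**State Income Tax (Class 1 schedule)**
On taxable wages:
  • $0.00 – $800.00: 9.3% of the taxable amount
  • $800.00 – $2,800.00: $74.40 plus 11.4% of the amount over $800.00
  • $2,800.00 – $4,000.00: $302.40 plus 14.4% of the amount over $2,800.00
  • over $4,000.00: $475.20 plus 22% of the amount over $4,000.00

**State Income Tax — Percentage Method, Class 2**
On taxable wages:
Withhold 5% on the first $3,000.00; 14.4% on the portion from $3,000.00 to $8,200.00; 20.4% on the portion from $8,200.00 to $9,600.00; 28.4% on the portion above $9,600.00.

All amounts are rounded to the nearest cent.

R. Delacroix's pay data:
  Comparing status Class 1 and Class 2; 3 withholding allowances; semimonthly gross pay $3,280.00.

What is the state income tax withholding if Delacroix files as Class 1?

$311.04

State Income Tax (Class 1): taxable = $3,280.00 − 3×$140.00 = $2,860.00
  $302.40 + 14.4% × ($2,860.00 − $2,800.00) = $302.40 + 14.4% × $60.00 = $311.04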